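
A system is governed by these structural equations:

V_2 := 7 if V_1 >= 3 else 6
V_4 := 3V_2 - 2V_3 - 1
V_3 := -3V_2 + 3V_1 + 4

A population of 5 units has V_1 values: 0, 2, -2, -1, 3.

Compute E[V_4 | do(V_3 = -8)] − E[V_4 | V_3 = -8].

Under do(V_3=-8), V_3's equation is replaced by V_3=-8 for every unit. Per-unit V_4: 33, 33, 33, 33, 36. Mean = 33.6.
Conditioning on V_3=-8 selects the 2 unit(s) with V_1 ∈ {2, 3}. Their V_4 values: 33, 36. Mean = 34.5.
Difference = 33.6 − 34.5 = -0.9.

-0.9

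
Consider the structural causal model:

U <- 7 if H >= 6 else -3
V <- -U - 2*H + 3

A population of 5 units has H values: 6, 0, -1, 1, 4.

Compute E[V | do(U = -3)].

2

Under do(U=-3), U's equation is replaced by U=-3 for every unit. Per-unit V: -6, 6, 8, 4, -2. Mean = 2.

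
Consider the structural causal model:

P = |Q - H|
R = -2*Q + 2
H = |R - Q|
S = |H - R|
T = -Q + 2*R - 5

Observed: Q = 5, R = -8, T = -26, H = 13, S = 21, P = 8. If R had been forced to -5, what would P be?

Under do(R=-5), the mechanism R = -2*Q + 2 is discarded; R is fixed at -5.
H = |R - Q|  [with R=-5, Q=5]  = 10
P = |Q - H|  [with Q=5, H=10]  = 5

5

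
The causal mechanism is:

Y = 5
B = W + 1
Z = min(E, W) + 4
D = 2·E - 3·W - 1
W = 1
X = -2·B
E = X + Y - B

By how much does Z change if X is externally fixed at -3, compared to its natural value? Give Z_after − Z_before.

Under do(X=-3), the mechanism X = -2·B is discarded; X is fixed at -3.
B = W + 1  [with W=1]  = 2
E = X + Y - B  [with X=-3, Y=5, B=2]  = 0
Z = min(E, W) + 4  [with E=0, W=1]  = 4
Without intervention: B = W + 1  [with W=1]  = 2; X = -2·B  [with B=2]  = -4; E = X + Y - B  [with X=-4, Y=5, B=2]  = -1; Z = min(E, W) + 4  [with E=-1, W=1]  = 3.
Change = 4 − 3 = 1.

1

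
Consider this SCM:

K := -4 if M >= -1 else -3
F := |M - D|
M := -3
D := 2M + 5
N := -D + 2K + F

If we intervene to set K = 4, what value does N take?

11

do(K=4) replaces the equation K := -4 if M >= -1 else -3 with the constant K = 4.
D = 2M + 5  [with M=-3]  = -1
F = |M - D|  [with M=-3, D=-1]  = 2
N = -D + 2K + F  [with D=-1, K=4, F=2]  = 11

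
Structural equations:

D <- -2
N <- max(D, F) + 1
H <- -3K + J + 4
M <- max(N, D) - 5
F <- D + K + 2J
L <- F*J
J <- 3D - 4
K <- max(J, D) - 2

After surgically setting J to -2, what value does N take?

-1

Under do(J=-2), the mechanism J <- 3D - 4 is discarded; J is fixed at -2.
K = max(J, D) - 2  [with J=-2, D=-2]  = -4
F = D + K + 2J  [with D=-2, K=-4, J=-2]  = -10
N = max(D, F) + 1  [with D=-2, F=-10]  = -1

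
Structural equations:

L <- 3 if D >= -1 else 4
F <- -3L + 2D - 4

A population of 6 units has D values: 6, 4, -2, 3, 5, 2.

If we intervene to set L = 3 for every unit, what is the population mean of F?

do(L=3) breaks L's dependence on D. With L=3 fixed, F across the units is -1, -5, -17, -7, -3, -9, mean -7.

-7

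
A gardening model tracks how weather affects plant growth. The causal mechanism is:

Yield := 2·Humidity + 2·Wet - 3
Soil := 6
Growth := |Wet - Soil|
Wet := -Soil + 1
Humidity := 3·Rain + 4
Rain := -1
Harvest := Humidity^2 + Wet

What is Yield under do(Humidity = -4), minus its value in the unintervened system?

The intervention breaks the incoming arrows to Humidity: Humidity := 3·Rain + 4 no longer applies, and Humidity = -4.
Wet = -Soil + 1  [with Soil=6]  = -5
Yield = 2·Humidity + 2·Wet - 3  [with Humidity=-4, Wet=-5]  = -21
Without intervention: Wet = -Soil + 1  [with Soil=6]  = -5; Humidity = 3·Rain + 4  [with Rain=-1]  = 1; Yield = 2·Humidity + 2·Wet - 3  [with Humidity=1, Wet=-5]  = -11.
Change = -21 − (-11) = -10.

-10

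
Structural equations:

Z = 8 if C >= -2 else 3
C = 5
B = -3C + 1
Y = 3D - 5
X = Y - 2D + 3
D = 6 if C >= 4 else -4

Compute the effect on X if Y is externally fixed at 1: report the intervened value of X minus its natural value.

Intervening sets Y = 1 and removes its equation (Y = 3D - 5).
D = 6 if C >= 4 else -4  [with C=5]  = 6
X = Y - 2D + 3  [with Y=1, D=6]  = -8
Without intervention: D = 6 if C >= 4 else -4  [with C=5]  = 6; Y = 3D - 5  [with D=6]  = 13; X = Y - 2D + 3  [with Y=13, D=6]  = 4.
Change = -8 − 4 = -12.

-12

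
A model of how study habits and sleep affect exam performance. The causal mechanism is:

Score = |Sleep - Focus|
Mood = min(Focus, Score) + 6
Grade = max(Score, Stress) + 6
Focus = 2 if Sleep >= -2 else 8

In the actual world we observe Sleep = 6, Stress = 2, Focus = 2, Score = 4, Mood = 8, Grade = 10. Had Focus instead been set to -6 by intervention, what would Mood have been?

do(Focus=-6) replaces the equation Focus = 2 if Sleep >= -2 else 8 with the constant Focus = -6.
Score = |Sleep - Focus|  [with Sleep=6, Focus=-6]  = 12
Mood = min(Focus, Score) + 6  [with Focus=-6, Score=12]  = 0

0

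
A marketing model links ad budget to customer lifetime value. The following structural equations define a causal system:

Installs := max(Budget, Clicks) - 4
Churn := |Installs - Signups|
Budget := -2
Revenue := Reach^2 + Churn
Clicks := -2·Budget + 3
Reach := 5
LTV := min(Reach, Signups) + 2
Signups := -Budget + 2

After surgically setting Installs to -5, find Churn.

Under do(Installs=-5), the mechanism Installs := max(Budget, Clicks) - 4 is discarded; Installs is fixed at -5.
Signups = -Budget + 2  [with Budget=-2]  = 4
Churn = |Installs - Signups|  [with Installs=-5, Signups=4]  = 9

9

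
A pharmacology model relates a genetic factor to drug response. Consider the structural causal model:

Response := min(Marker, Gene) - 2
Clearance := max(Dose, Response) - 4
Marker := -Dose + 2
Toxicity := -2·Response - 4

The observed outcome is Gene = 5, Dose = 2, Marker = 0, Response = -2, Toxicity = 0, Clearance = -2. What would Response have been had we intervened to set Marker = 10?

3

The intervention breaks the incoming arrows to Marker: Marker := -Dose + 2 no longer applies, and Marker = 10.
Response = min(Marker, Gene) - 2  [with Marker=10, Gene=5]  = 3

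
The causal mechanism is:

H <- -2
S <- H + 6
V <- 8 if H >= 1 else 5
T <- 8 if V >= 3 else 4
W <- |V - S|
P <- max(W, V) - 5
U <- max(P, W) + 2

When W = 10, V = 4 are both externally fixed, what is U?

The joint intervention fixes W = 10, V = 4, removing each variable's own equation.
P = max(W, V) - 5  [with W=10, V=4]  = 5
U = max(P, W) + 2  [with P=5, W=10]  = 12

12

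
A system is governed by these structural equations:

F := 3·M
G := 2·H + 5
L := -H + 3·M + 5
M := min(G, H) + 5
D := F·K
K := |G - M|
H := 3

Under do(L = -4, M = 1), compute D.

The joint intervention fixes L = -4, M = 1, removing each variable's own equation.
G = 2·H + 5  [with H=3]  = 11
F = 3·M  [with M=1]  = 3
K = |G - M|  [with G=11, M=1]  = 10
D = F·K  [with F=3, K=10]  = 30

30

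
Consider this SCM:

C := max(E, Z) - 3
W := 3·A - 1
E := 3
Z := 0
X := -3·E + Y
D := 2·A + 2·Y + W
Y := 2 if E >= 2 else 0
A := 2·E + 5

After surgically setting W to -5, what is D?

21

The intervention breaks the incoming arrows to W: W := 3·A - 1 no longer applies, and W = -5.
A = 2·E + 5  [with E=3]  = 11
Y = 2 if E >= 2 else 0  [with E=3]  = 2
D = 2·A + 2·Y + W  [with A=11, Y=2, W=-5]  = 21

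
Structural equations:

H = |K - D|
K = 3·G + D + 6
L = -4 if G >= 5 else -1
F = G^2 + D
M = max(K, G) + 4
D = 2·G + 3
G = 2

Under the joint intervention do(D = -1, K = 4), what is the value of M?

8

Under do(D = -1, K = 4), each intervened variable's structural equation is replaced by its fixed value.
M = max(K, G) + 4  [with K=4, G=2]  = 8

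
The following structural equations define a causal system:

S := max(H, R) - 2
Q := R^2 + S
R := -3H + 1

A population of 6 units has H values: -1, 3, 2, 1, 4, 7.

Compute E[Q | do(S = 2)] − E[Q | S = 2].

36.5

The intervention sets S=2 in all 6 units regardless of H. Recomputing Q per unit gives 18, 66, 27, 6, 123, 402; average 107.
Observing S=2 restricts to units where S's equation naturally yields 2: H ∈ {-1, 4}. In that subpopulation Q = 18, 123, mean 70.5.
Difference = 107 − 70.5 = 36.5.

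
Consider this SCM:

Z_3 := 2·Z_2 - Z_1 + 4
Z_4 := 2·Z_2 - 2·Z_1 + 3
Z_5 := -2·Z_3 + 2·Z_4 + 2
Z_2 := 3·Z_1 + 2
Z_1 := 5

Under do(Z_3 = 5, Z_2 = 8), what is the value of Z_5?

Setting Z_3 = 5, Z_2 = 8 by intervention discards those variables' equations.
Z_4 = 2·Z_2 - 2·Z_1 + 3  [with Z_2=8, Z_1=5]  = 9
Z_5 = -2·Z_3 + 2·Z_4 + 2  [with Z_3=5, Z_4=9]  = 10

10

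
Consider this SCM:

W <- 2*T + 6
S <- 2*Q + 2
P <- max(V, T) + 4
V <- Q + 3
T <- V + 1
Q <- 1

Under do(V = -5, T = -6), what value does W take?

-6

Under do(V = -5, T = -6), each intervened variable's structural equation is replaced by its fixed value.
W = 2*T + 6  [with T=-6]  = -6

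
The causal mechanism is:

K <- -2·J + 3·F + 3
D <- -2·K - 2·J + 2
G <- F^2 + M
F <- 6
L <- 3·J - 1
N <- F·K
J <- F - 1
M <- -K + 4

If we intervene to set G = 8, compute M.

The intervention breaks the incoming arrows to G: G <- F^2 + M no longer applies, and G = 8.
Since M is not a descendant of the intervened variable, it is unaffected.
J = F - 1  [with F=6]  = 5
K = -2·J + 3·F + 3  [with J=5, F=6]  = 11
M = -K + 4  [with K=11]  = -7

-7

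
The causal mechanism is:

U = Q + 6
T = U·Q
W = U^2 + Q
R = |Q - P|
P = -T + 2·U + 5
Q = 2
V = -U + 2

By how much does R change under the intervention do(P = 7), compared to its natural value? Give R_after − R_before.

2

The intervention breaks the incoming arrows to P: P = -T + 2·U + 5 no longer applies, and P = 7.
R = |Q - P|  [with Q=2, P=7]  = 5
Without intervention: U = Q + 6  [with Q=2]  = 8; T = U·Q  [with U=8, Q=2]  = 16; P = -T + 2·U + 5  [with T=16, U=8]  = 5; R = |Q - P|  [with Q=2, P=5]  = 3.
Change = 5 − 3 = 2.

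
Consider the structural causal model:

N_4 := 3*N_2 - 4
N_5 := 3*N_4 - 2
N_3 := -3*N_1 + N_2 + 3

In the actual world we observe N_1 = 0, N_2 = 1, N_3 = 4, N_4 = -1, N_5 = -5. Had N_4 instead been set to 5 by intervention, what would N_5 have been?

13

Intervening sets N_4 = 5 and removes its equation (N_4 := 3*N_2 - 4).
N_5 = 3*N_4 - 2  [with N_4=5]  = 13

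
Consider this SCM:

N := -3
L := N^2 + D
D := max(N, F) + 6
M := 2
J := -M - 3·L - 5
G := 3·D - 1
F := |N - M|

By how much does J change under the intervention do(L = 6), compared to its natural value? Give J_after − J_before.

42

Under do(L=6), the mechanism L := N^2 + D is discarded; L is fixed at 6.
J = -M - 3·L - 5  [with M=2, L=6]  = -25
Without intervention: F = |N - M|  [with N=-3, M=2]  = 5; D = max(N, F) + 6  [with N=-3, F=5]  = 11; L = N^2 + D  [with N=-3, D=11]  = 20; J = -M - 3·L - 5  [with M=2, L=20]  = -67.
Change = -25 − (-67) = 42.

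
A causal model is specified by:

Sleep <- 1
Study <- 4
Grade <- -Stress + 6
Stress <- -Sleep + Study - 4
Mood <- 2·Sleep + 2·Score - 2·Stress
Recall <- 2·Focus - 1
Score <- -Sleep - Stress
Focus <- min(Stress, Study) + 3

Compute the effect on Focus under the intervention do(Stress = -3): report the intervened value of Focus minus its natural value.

-2

The intervention breaks the incoming arrows to Stress: Stress <- -Sleep + Study - 4 no longer applies, and Stress = -3.
Focus = min(Stress, Study) + 3  [with Stress=-3, Study=4]  = 0
Without intervention: Stress = -Sleep + Study - 4  [with Sleep=1, Study=4]  = -1; Focus = min(Stress, Study) + 3  [with Stress=-1, Study=4]  = 2.
Change = 0 − 2 = -2.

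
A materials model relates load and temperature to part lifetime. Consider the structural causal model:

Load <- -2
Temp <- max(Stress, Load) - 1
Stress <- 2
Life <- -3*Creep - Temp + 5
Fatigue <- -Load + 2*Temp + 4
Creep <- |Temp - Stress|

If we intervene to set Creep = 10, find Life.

Under do(Creep=10), the mechanism Creep <- |Temp - Stress| is discarded; Creep is fixed at 10.
Temp = max(Stress, Load) - 1  [with Stress=2, Load=-2]  = 1
Life = -3*Creep - Temp + 5  [with Creep=10, Temp=1]  = -26

-26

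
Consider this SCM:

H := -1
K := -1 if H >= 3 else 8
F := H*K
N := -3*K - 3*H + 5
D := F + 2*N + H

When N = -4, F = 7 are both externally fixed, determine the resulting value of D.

-2

Setting N = -4, F = 7 by intervention discards those variables' equations.
D = F + 2*N + H  [with F=7, N=-4, H=-1]  = -2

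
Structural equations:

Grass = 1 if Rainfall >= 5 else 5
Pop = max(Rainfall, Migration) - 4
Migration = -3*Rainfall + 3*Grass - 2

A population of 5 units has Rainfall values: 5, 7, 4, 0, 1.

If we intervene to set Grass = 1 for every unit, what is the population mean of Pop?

-0.4

do(Grass=1) breaks Grass's dependence on Rainfall. With Grass=1 fixed, Pop across the units is 1, 3, 0, -3, -3, mean -0.4.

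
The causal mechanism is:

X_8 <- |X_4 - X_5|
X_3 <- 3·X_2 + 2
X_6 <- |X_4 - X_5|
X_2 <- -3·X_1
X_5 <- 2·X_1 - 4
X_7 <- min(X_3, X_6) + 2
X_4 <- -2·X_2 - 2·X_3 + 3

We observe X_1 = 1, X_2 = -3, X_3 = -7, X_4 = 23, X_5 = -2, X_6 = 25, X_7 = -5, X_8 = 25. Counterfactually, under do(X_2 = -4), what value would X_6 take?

33

Under do(X_2=-4), the mechanism X_2 <- -3·X_1 is discarded; X_2 is fixed at -4.
X_3 = 3·X_2 + 2  [with X_2=-4]  = -10
X_4 = -2·X_2 - 2·X_3 + 3  [with X_2=-4, X_3=-10]  = 31
X_5 = 2·X_1 - 4  [with X_1=1]  = -2
X_6 = |X_4 - X_5|  [with X_4=31, X_5=-2]  = 33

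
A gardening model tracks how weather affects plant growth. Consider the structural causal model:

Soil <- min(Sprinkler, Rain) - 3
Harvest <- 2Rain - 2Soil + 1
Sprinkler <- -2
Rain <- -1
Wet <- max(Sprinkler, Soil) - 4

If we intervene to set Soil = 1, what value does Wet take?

The intervention breaks the incoming arrows to Soil: Soil <- min(Sprinkler, Rain) - 3 no longer applies, and Soil = 1.
Wet = max(Sprinkler, Soil) - 4  [with Sprinkler=-2, Soil=1]  = -3

-3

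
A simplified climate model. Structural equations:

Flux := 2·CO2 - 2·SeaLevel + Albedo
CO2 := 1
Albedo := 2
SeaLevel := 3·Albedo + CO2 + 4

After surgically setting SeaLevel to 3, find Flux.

-2

The intervention breaks the incoming arrows to SeaLevel: SeaLevel := 3·Albedo + CO2 + 4 no longer applies, and SeaLevel = 3.
Flux = 2·CO2 - 2·SeaLevel + Albedo  [with CO2=1, SeaLevel=3, Albedo=2]  = -2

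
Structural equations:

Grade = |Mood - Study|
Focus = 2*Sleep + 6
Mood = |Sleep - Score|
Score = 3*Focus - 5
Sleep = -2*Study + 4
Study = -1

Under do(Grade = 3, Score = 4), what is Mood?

Setting Grade = 3, Score = 4 by intervention discards those variables' equations.
Sleep = -2*Study + 4  [with Study=-1]  = 6
Mood = |Sleep - Score|  [with Sleep=6, Score=4]  = 2

2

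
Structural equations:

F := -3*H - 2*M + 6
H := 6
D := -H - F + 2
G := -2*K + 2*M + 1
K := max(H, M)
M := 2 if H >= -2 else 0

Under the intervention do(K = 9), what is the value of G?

-13

Intervening sets K = 9 and removes its equation (K := max(H, M)).
M = 2 if H >= -2 else 0  [with H=6]  = 2
G = -2*K + 2*M + 1  [with K=9, M=2]  = -13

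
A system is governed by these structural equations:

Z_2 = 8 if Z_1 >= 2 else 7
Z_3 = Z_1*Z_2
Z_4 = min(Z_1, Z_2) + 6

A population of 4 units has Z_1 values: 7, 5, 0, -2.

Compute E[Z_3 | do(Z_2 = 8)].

20

Under do(Z_2=8), Z_2's equation is replaced by Z_2=8 for every unit. Per-unit Z_3: 56, 40, 0, -16. Mean = 20.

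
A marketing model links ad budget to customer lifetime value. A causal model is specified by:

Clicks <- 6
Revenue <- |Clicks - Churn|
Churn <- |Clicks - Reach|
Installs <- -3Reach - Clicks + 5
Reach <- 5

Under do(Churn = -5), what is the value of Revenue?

Intervening sets Churn = -5 and removes its equation (Churn <- |Clicks - Reach|).
Revenue = |Clicks - Churn|  [with Clicks=6, Churn=-5]  = 11

11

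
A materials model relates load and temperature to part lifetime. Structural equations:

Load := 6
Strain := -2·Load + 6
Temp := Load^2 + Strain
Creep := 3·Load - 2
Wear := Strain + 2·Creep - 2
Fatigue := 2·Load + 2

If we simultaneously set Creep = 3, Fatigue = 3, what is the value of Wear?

Setting Creep = 3, Fatigue = 3 by intervention discards those variables' equations.
Strain = -2·Load + 6  [with Load=6]  = -6
Wear = Strain + 2·Creep - 2  [with Strain=-6, Creep=3]  = -2

-2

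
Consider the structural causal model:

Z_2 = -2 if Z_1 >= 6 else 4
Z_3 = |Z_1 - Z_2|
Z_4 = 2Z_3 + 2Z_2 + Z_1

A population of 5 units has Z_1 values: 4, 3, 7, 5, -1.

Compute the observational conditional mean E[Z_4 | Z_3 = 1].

14

Observing Z_3=1 restricts to units where Z_3's equation naturally yields 1: Z_1 ∈ {3, 5}. In that subpopulation Z_4 = 13, 15, mean 14.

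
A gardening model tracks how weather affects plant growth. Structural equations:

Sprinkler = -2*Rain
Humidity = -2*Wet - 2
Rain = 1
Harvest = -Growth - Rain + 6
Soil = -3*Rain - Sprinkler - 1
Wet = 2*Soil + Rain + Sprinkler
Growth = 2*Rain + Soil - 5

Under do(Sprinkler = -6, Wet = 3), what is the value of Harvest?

6

Setting Sprinkler = -6, Wet = 3 by intervention discards those variables' equations.
Soil = -3*Rain - Sprinkler - 1  [with Rain=1, Sprinkler=-6]  = 2
Growth = 2*Rain + Soil - 5  [with Rain=1, Soil=2]  = -1
Harvest = -Growth - Rain + 6  [with Growth=-1, Rain=1]  = 6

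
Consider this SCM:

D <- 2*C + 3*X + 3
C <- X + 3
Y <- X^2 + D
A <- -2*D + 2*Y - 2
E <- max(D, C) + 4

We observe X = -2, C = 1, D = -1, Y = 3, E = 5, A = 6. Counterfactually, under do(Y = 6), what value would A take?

12

Under do(Y=6), the mechanism Y <- X^2 + D is discarded; Y is fixed at 6.
C = X + 3  [with X=-2]  = 1
D = 2*C + 3*X + 3  [with C=1, X=-2]  = -1
A = -2*D + 2*Y - 2  [with D=-1, Y=6]  = 12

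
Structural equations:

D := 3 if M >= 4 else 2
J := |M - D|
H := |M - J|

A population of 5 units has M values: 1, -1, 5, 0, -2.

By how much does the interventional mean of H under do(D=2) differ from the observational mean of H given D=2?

-0.2

Every unit gets D=2 under the intervention. H values become 0, 4, 2, 2, 6; E[H|do(D=2)] = 2.8.
E[H|D=2] averages over only the 4 units with D=2 (M = 1, -1, 0, -2): H = 0, 4, 2, 6, mean 3.
Difference = 2.8 − 3 = -0.2.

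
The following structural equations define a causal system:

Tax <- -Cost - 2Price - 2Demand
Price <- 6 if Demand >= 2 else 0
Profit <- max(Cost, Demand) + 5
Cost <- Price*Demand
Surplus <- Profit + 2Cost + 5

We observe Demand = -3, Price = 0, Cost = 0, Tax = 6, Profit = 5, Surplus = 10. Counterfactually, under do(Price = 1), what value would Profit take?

do(Price=1) replaces the equation Price <- 6 if Demand >= 2 else 0 with the constant Price = 1.
Cost = Price*Demand  [with Price=1, Demand=-3]  = -3
Profit = max(Cost, Demand) + 5  [with Cost=-3, Demand=-3]  = 2

2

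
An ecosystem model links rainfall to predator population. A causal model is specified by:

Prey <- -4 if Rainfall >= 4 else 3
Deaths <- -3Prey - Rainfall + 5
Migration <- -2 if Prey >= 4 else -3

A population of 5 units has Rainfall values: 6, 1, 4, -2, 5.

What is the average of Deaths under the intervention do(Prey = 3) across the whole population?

Every unit gets Prey=3 under the intervention. Deaths values become -10, -5, -8, -2, -9; E[Deaths|do(Prey=3)] = -6.8.

-6.8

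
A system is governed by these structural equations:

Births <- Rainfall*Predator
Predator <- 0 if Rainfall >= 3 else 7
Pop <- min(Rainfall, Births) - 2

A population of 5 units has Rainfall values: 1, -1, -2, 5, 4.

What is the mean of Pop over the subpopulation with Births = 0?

Observing Births=0 restricts to units where Births's equation naturally yields 0: Rainfall ∈ {5, 4}. In that subpopulation Pop = -2, -2, mean -2.

-2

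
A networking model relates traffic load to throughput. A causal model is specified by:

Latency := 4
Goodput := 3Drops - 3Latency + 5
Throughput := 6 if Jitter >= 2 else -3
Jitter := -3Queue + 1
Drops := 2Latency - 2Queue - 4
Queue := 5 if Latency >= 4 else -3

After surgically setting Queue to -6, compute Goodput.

41

Under do(Queue=-6), the mechanism Queue := 5 if Latency >= 4 else -3 is discarded; Queue is fixed at -6.
Drops = 2Latency - 2Queue - 4  [with Latency=4, Queue=-6]  = 16
Goodput = 3Drops - 3Latency + 5  [with Drops=16, Latency=4]  = 41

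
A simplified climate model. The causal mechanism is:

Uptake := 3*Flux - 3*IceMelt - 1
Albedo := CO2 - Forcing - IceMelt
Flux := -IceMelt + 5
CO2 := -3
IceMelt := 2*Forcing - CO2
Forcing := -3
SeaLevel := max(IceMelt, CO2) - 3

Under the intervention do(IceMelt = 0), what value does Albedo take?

The intervention breaks the incoming arrows to IceMelt: IceMelt := 2*Forcing - CO2 no longer applies, and IceMelt = 0.
Albedo = CO2 - Forcing - IceMelt  [with CO2=-3, Forcing=-3, IceMelt=0]  = 0

0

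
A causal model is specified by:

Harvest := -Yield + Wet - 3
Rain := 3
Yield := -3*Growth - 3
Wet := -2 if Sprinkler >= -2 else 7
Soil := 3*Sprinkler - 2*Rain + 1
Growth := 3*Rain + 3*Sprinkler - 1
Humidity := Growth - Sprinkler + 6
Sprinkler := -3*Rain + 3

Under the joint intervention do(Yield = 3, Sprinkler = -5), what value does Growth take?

-7

The joint intervention fixes Yield = 3, Sprinkler = -5, removing each variable's own equation.
Growth = 3*Rain + 3*Sprinkler - 1  [with Rain=3, Sprinkler=-5]  = -7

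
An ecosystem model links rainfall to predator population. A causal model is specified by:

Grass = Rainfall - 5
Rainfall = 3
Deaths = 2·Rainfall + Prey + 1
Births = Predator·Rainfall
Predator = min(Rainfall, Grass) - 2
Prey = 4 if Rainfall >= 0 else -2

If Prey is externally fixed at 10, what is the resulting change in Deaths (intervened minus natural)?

6

The intervention breaks the incoming arrows to Prey: Prey = 4 if Rainfall >= 0 else -2 no longer applies, and Prey = 10.
Deaths = 2·Rainfall + Prey + 1  [with Rainfall=3, Prey=10]  = 17
Without intervention: Prey = 4 if Rainfall >= 0 else -2  [with Rainfall=3]  = 4; Deaths = 2·Rainfall + Prey + 1  [with Rainfall=3, Prey=4]  = 11.
Change = 17 − 11 = 6.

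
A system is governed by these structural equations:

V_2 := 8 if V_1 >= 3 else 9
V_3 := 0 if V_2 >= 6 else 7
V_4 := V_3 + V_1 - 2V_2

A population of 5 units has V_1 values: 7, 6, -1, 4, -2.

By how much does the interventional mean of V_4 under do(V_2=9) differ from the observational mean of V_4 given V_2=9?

4.3

The intervention sets V_2=9 in all 5 units regardless of V_1. Recomputing V_4 per unit gives -11, -12, -19, -14, -20; average -15.2.
E[V_4|V_2=9] averages over only the 2 units with V_2=9 (V_1 = -1, -2): V_4 = -19, -20, mean -19.5.
Difference = -15.2 − (-19.5) = 4.3.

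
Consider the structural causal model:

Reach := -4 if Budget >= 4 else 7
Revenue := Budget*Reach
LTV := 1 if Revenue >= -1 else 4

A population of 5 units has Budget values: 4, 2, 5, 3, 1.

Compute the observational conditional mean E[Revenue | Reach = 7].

E[Revenue|Reach=7] averages over only the 3 units with Reach=7 (Budget = 2, 3, 1): Revenue = 14, 21, 7, mean 14.

14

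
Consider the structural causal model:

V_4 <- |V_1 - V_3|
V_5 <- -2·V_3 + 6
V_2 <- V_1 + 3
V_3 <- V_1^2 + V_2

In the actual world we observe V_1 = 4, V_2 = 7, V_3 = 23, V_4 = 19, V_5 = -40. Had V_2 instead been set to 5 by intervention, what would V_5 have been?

-36

do(V_2=5) replaces the equation V_2 <- V_1 + 3 with the constant V_2 = 5.
V_3 = V_1^2 + V_2  [with V_1=4, V_2=5]  = 21
V_5 = -2·V_3 + 6  [with V_3=21]  = -36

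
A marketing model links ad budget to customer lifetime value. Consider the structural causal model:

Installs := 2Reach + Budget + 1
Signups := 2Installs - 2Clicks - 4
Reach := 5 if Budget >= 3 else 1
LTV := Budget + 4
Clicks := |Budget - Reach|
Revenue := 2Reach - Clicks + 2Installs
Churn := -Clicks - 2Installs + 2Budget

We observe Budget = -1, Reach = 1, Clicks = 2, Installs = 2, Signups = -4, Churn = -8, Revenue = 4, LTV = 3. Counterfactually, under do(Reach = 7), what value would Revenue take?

34

Under do(Reach=7), the mechanism Reach := 5 if Budget >= 3 else 1 is discarded; Reach is fixed at 7.
Clicks = |Budget - Reach|  [with Budget=-1, Reach=7]  = 8
Installs = 2Reach + Budget + 1  [with Reach=7, Budget=-1]  = 14
Revenue = 2Reach - Clicks + 2Installs  [with Reach=7, Clicks=8, Installs=14]  = 34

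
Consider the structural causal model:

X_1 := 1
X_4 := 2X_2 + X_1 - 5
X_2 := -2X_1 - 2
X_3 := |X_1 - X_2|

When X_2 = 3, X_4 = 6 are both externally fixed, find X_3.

The joint intervention fixes X_2 = 3, X_4 = 6, removing each variable's own equation.
X_3 = |X_1 - X_2|  [with X_1=1, X_2=3]  = 2

2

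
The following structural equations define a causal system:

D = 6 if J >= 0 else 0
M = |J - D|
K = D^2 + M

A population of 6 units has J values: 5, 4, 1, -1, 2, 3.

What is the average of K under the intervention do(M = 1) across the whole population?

31

Every unit gets M=1 under the intervention. K values become 37, 37, 37, 1, 37, 37; E[K|do(M=1)] = 31.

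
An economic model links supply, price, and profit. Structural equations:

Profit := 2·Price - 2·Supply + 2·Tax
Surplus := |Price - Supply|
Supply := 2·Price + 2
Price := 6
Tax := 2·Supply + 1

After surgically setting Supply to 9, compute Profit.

32

Under do(Supply=9), the mechanism Supply := 2·Price + 2 is discarded; Supply is fixed at 9.
Tax = 2·Supply + 1  [with Supply=9]  = 19
Profit = 2·Price - 2·Supply + 2·Tax  [with Price=6, Supply=9, Tax=19]  = 32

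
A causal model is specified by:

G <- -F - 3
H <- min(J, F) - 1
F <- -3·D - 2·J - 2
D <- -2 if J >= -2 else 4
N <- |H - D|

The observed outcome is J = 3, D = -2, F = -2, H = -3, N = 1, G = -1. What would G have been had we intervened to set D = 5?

20

Under do(D=5), the mechanism D <- -2 if J >= -2 else 4 is discarded; D is fixed at 5.
F = -3·D - 2·J - 2  [with D=5, J=3]  = -23
G = -F - 3  [with F=-23]  = 20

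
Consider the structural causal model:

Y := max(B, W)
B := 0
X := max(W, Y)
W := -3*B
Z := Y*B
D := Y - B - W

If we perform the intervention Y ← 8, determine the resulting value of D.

The intervention breaks the incoming arrows to Y: Y := max(B, W) no longer applies, and Y = 8.
W = -3*B  [with B=0]  = 0
D = Y - B - W  [with Y=8, B=0, W=0]  = 8

8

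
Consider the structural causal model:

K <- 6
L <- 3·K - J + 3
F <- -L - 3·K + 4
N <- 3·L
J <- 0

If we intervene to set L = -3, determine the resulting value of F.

do(L=-3) replaces the equation L <- 3·K - J + 3 with the constant L = -3.
F = -L - 3·K + 4  [with L=-3, K=6]  = -11

-11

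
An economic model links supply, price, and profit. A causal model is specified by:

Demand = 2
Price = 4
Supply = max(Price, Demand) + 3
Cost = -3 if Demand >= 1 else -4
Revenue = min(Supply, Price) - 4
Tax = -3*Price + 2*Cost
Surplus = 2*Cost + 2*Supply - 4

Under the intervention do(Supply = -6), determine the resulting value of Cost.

The intervention breaks the incoming arrows to Supply: Supply = max(Price, Demand) + 3 no longer applies, and Supply = -6.
Cost is not downstream of the intervention, so its value is determined by the original equations.
Cost = -3 if Demand >= 1 else -4  [with Demand=2]  = -3

-3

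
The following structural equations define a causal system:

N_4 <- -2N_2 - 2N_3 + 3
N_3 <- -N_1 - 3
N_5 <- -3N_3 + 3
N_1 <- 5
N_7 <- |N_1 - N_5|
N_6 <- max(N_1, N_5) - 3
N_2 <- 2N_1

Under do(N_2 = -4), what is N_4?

27

Under do(N_2=-4), the mechanism N_2 <- 2N_1 is discarded; N_2 is fixed at -4.
N_3 = -N_1 - 3  [with N_1=5]  = -8
N_4 = -2N_2 - 2N_3 + 3  [with N_2=-4, N_3=-8]  = 27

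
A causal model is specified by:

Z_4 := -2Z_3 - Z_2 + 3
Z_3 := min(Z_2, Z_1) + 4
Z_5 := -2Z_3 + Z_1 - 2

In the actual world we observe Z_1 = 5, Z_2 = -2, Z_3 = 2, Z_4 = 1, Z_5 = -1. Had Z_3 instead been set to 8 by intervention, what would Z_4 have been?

-11

The intervention breaks the incoming arrows to Z_3: Z_3 := min(Z_2, Z_1) + 4 no longer applies, and Z_3 = 8.
Z_4 = -2Z_3 - Z_2 + 3  [with Z_3=8, Z_2=-2]  = -11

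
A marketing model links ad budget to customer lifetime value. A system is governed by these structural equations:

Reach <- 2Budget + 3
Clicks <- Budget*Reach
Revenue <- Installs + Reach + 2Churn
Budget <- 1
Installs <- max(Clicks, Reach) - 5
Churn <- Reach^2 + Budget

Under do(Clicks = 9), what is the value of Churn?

do(Clicks=9) replaces the equation Clicks <- Budget*Reach with the constant Clicks = 9.
Churn is not downstream of the intervention, so its value is determined by the original equations.
Reach = 2Budget + 3  [with Budget=1]  = 5
Churn = Reach^2 + Budget  [with Reach=5, Budget=1]  = 26

26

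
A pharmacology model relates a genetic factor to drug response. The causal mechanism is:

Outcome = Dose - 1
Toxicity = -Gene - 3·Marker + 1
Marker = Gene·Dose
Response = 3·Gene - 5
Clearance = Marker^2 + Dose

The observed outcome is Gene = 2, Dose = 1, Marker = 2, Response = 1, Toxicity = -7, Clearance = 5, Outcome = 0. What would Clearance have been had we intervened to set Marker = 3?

10

The intervention breaks the incoming arrows to Marker: Marker = Gene·Dose no longer applies, and Marker = 3.
Clearance = Marker^2 + Dose  [with Marker=3, Dose=1]  = 10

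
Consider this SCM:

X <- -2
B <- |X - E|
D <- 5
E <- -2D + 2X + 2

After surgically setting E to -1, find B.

1

The intervention breaks the incoming arrows to E: E <- -2D + 2X + 2 no longer applies, and E = -1.
B = |X - E|  [with X=-2, E=-1]  = 1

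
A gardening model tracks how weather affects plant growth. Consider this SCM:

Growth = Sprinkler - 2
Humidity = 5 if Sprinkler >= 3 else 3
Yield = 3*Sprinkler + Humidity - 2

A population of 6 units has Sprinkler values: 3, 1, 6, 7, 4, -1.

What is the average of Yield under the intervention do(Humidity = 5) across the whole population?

13

do(Humidity=5) breaks Humidity's dependence on Sprinkler. With Humidity=5 fixed, Yield across the units is 12, 6, 21, 24, 15, 0, mean 13.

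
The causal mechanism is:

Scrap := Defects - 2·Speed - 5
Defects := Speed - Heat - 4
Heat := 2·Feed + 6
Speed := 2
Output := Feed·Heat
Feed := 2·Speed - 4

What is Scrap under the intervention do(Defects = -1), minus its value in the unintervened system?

7

Intervening sets Defects = -1 and removes its equation (Defects := Speed - Heat - 4).
Scrap = Defects - 2·Speed - 5  [with Defects=-1, Speed=2]  = -10
Without intervention: Feed = 2·Speed - 4  [with Speed=2]  = 0; Heat = 2·Feed + 6  [with Feed=0]  = 6; Defects = Speed - Heat - 4  [with Speed=2, Heat=6]  = -8; Scrap = Defects - 2·Speed - 5  [with Defects=-8, Speed=2]  = -17.
Change = -10 − (-17) = 7.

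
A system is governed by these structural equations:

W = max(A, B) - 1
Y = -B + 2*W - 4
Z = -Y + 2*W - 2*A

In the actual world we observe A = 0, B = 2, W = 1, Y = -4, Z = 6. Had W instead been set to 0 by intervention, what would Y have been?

The intervention breaks the incoming arrows to W: W = max(A, B) - 1 no longer applies, and W = 0.
Y = -B + 2*W - 4  [with B=2, W=0]  = -6

-6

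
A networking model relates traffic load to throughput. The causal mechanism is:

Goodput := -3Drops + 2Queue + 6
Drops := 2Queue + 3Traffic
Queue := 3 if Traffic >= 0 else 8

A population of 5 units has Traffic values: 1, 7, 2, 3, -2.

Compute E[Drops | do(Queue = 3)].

The intervention sets Queue=3 in all 5 units regardless of Traffic. Recomputing Drops per unit gives 9, 27, 12, 15, 0; average 12.6.

12.6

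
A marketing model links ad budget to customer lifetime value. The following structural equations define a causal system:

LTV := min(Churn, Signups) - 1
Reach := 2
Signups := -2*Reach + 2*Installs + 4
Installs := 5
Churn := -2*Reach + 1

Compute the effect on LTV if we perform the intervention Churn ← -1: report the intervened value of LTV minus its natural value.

2

Intervening sets Churn = -1 and removes its equation (Churn := -2*Reach + 1).
Signups = -2*Reach + 2*Installs + 4  [with Reach=2, Installs=5]  = 10
LTV = min(Churn, Signups) - 1  [with Churn=-1, Signups=10]  = -2
Without intervention: Signups = -2*Reach + 2*Installs + 4  [with Reach=2, Installs=5]  = 10; Churn = -2*Reach + 1  [with Reach=2]  = -3; LTV = min(Churn, Signups) - 1  [with Churn=-3, Signups=10]  = -4.
Change = -2 − (-4) = 2.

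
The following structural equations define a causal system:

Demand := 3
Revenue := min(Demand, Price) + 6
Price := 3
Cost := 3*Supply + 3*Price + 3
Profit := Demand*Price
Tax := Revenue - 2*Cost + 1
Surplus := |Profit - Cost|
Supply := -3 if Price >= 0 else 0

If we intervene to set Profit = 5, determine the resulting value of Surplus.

2

do(Profit=5) replaces the equation Profit := Demand*Price with the constant Profit = 5.
Supply = -3 if Price >= 0 else 0  [with Price=3]  = -3
Cost = 3*Supply + 3*Price + 3  [with Supply=-3, Price=3]  = 3
Surplus = |Profit - Cost|  [with Profit=5, Cost=3]  = 2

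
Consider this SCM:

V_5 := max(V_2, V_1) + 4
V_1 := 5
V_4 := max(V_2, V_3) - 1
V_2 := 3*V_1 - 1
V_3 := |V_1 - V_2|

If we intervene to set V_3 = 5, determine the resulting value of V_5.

18

do(V_3=5) replaces the equation V_3 := |V_1 - V_2| with the constant V_3 = 5.
V_5 is not downstream of the intervention, so its value is determined by the original equations.
V_2 = 3*V_1 - 1  [with V_1=5]  = 14
V_5 = max(V_2, V_1) + 4  [with V_2=14, V_1=5]  = 18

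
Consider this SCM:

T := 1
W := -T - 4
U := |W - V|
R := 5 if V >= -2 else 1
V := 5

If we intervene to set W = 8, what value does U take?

3

The intervention breaks the incoming arrows to W: W := -T - 4 no longer applies, and W = 8.
U = |W - V|  [with W=8, V=5]  = 3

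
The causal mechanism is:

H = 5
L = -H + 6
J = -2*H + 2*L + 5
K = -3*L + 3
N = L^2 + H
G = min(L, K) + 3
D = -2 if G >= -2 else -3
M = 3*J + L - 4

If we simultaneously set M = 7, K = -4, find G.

-1

The joint intervention fixes M = 7, K = -4, removing each variable's own equation.
L = -H + 6  [with H=5]  = 1
G = min(L, K) + 3  [with L=1, K=-4]  = -1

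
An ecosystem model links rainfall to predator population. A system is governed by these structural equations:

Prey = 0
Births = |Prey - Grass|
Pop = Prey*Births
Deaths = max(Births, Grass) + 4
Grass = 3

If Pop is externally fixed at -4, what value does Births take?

3

do(Pop=-4) replaces the equation Pop = Prey*Births with the constant Pop = -4.
Births is not downstream of the intervention, so its value is determined by the original equations.
Births = |Prey - Grass|  [with Prey=0, Grass=3]  = 3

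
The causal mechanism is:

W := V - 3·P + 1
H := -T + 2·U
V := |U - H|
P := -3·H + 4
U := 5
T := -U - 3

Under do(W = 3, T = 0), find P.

-26

The joint intervention fixes W = 3, T = 0, removing each variable's own equation.
H = -T + 2·U  [with T=0, U=5]  = 10
P = -3·H + 4  [with H=10]  = -26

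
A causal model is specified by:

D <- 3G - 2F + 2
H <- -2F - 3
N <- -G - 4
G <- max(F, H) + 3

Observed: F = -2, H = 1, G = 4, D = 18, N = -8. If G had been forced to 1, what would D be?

The intervention breaks the incoming arrows to G: G <- max(F, H) + 3 no longer applies, and G = 1.
D = 3G - 2F + 2  [with G=1, F=-2]  = 9

9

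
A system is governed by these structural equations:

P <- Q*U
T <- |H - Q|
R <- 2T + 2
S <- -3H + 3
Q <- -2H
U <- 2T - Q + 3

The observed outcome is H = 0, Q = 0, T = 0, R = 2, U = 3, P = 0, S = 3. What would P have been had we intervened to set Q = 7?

70

Under do(Q=7), the mechanism Q <- -2H is discarded; Q is fixed at 7.
T = |H - Q|  [with H=0, Q=7]  = 7
U = 2T - Q + 3  [with T=7, Q=7]  = 10
P = Q*U  [with Q=7, U=10]  = 70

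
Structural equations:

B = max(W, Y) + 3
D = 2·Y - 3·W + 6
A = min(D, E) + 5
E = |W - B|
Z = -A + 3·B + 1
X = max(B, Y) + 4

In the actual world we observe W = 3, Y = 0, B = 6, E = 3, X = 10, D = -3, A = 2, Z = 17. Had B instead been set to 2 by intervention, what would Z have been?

The intervention breaks the incoming arrows to B: B = max(W, Y) + 3 no longer applies, and B = 2.
E = |W - B|  [with W=3, B=2]  = 1
D = 2·Y - 3·W + 6  [with Y=0, W=3]  = -3
A = min(D, E) + 5  [with D=-3, E=1]  = 2
Z = -A + 3·B + 1  [with A=2, B=2]  = 5

5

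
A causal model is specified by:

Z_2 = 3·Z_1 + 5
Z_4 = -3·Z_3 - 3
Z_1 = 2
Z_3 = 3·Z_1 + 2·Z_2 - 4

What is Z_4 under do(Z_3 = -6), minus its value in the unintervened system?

The intervention breaks the incoming arrows to Z_3: Z_3 = 3·Z_1 + 2·Z_2 - 4 no longer applies, and Z_3 = -6.
Z_4 = -3·Z_3 - 3  [with Z_3=-6]  = 15
Without intervention: Z_2 = 3·Z_1 + 5  [with Z_1=2]  = 11; Z_3 = 3·Z_1 + 2·Z_2 - 4  [with Z_1=2, Z_2=11]  = 24; Z_4 = -3·Z_3 - 3  [with Z_3=24]  = -75.
Change = 15 − (-75) = 90.

90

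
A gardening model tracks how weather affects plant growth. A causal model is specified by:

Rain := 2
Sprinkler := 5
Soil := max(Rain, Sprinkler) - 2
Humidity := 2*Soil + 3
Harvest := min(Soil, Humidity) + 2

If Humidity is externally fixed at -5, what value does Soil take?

3

Under do(Humidity=-5), the mechanism Humidity := 2*Soil + 3 is discarded; Humidity is fixed at -5.
Since Soil is not a descendant of the intervened variable, it is unaffected.
Soil = max(Rain, Sprinkler) - 2  [with Rain=2, Sprinkler=5]  = 3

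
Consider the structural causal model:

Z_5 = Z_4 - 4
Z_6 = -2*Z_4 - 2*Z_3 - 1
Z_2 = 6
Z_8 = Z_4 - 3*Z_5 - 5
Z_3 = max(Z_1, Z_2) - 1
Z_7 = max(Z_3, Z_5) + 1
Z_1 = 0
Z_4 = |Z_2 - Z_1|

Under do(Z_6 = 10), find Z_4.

do(Z_6=10) replaces the equation Z_6 = -2*Z_4 - 2*Z_3 - 1 with the constant Z_6 = 10.
No directed path runs from Z_6 to Z_4, so Z_4 keeps its natural value.
Z_4 = |Z_2 - Z_1|  [with Z_2=6, Z_1=0]  = 6

6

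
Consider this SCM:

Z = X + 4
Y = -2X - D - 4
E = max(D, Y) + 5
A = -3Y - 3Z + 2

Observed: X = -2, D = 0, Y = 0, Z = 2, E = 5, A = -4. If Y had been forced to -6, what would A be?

14

The intervention breaks the incoming arrows to Y: Y = -2X - D - 4 no longer applies, and Y = -6.
Z = X + 4  [with X=-2]  = 2
A = -3Y - 3Z + 2  [with Y=-6, Z=2]  = 14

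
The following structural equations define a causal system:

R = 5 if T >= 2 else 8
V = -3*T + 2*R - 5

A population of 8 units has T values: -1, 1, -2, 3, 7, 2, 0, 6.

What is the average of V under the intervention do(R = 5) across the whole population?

The intervention sets R=5 in all 8 units regardless of T. Recomputing V per unit gives 8, 2, 11, -4, -16, -1, 5, -13; average -1.

-1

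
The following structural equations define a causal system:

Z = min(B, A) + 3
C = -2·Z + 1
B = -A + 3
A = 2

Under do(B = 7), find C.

Under do(B=7), the mechanism B = -A + 3 is discarded; B is fixed at 7.
Z = min(B, A) + 3  [with B=7, A=2]  = 5
C = -2·Z + 1  [with Z=5]  = -9

-9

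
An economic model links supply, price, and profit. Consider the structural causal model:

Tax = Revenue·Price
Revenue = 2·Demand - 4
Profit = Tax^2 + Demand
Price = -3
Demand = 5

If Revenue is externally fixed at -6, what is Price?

-3

Under do(Revenue=-6), the mechanism Revenue = 2·Demand - 4 is discarded; Revenue is fixed at -6.
Since Price is not a descendant of the intervened variable, it is unaffected.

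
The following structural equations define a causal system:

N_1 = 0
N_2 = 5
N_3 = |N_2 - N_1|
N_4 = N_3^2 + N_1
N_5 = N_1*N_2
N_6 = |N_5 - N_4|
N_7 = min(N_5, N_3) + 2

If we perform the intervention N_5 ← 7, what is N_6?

The intervention breaks the incoming arrows to N_5: N_5 = N_1*N_2 no longer applies, and N_5 = 7.
N_3 = |N_2 - N_1|  [with N_2=5, N_1=0]  = 5
N_4 = N_3^2 + N_1  [with N_3=5, N_1=0]  = 25
N_6 = |N_5 - N_4|  [with N_5=7, N_4=25]  = 18

18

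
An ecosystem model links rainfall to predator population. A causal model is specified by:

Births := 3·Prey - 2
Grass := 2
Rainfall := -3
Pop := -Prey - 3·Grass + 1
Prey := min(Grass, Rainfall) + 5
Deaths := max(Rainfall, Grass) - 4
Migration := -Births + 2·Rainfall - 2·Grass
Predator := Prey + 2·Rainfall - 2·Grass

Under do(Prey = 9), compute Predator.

The intervention breaks the incoming arrows to Prey: Prey := min(Grass, Rainfall) + 5 no longer applies, and Prey = 9.
Predator = Prey + 2·Rainfall - 2·Grass  [with Prey=9, Rainfall=-3, Grass=2]  = -1

-1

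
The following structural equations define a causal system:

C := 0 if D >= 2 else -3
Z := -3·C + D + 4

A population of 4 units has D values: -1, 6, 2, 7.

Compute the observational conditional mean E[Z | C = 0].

9

Observing C=0 restricts to units where C's equation naturally yields 0: D ∈ {6, 2, 7}. In that subpopulation Z = 10, 6, 11, mean 9.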